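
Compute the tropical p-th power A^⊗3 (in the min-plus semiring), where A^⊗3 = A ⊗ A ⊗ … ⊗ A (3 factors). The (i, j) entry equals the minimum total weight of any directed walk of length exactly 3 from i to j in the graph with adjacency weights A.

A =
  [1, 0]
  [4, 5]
A^⊗3 =
  [3, 2]
  [6, 5]

Each entry (A^⊗3)_ij equals the minimum over all length-3 walks i = v_0 → v_1 → … → v_3 = j of Σ_t A[v_t][v_{t+1}]. For example, for (i, j) = (0, 1) we minimise over 4 possible intermediate vertex sequences; the minimum is 2, attained along the walk 0 → 0 → 0 → 1.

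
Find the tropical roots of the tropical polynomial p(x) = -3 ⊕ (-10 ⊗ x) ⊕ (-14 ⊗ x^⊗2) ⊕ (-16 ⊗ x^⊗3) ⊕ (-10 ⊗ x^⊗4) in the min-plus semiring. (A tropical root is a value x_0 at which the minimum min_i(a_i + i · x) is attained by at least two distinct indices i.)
Roots: {-6, 2, 4, 7}

Each tropical root is a break point of the lower envelope of the lines y = a_i + i · x (there are 5 lines, with slopes 0, 1, ..., 4). Only the lines that attain the minimum somewhere contribute to roots; other lines are dominated. Here the surviving (envelope) indices are i = 4, i = 3, i = 2, i = 1, i = 0.
Intersections between consecutive envelope lines give the roots: for adjacent envelope indices i < j the intersection is x = (a_i − a_j) / (j − i). Reading off the sorted break points: {-6, 2, 4, 7}.
Verification: at each break x_0, at least two indices attain the minimum of min_i(a_i + i · x_0).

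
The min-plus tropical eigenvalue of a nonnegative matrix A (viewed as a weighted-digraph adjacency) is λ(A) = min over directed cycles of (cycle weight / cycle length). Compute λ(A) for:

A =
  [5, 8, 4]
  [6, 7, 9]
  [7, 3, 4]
λ(A) = 4

Enumerate directed cycles and compute their means (weight / length). Sample:
  cycle 0 → 0: weight = 5, length = 1, mean = 5/1 ≈ 5.000
  cycle 1 → 1: weight = 7, length = 1, mean = 7/1 ≈ 7.000
  cycle 2 → 2: weight = 4, length = 1, mean = 4/1 ≈ 4.000
  cycle 0 → 1 → 0: weight = 14, length = 2, mean = 14/2 ≈ 7.000
  cycle 0 → 2 → 0: weight = 11, length = 2, mean = 11/2 ≈ 5.500
  cycle 1 → 0 → 1: weight = 14, length = 2, mean = 14/2 ≈ 7.000
Minimum mean = 4.000, attained e.g. along the cycle 2 → 2 with weight 4 and length 1. So λ(A) = 4/1 = 4.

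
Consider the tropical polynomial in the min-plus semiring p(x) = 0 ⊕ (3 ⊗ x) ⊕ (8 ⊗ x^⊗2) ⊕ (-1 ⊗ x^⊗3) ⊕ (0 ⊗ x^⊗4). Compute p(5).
p(5) = 0

A tropical monomial a ⊗ x^⊗i evaluates to a + i · x. Evaluating each term at x = 5:
  Term 0 contributes 0 + 0 · 5 = 0
  Term 1 contributes 3 + 1 · 5 = 8
  Term 2 contributes 8 + 2 · 5 = 18
  Term 3 contributes -1 + 3 · 5 = 14
  Term 4 contributes 0 + 4 · 5 = 20
p(5) = ⊕ of these = min[0, 8, 18, 14, 20] = 0.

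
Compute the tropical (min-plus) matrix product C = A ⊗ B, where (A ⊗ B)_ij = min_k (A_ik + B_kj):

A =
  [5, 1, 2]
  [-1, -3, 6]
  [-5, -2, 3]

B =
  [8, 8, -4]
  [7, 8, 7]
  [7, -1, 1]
A ⊗ B =
  [8, 1, 1]
  [4, 5, -5]
  [3, 2, -9]

Apply the min-plus product entry-by-entry:
  C[0][0] = min over k of (A[0][0] + B[0][0] = 5 + 8 = 13, A[0][1] + B[1][0] = 1 + 7 = 8, A[0][2] + B[2][0] = 2 + 7 = 9) = 8 (attained at k = 1)
  C[0][1] = min over k of (A[0][0] + B[0][1] = 5 + 8 = 13, A[0][1] + B[1][1] = 1 + 8 = 9, A[0][2] + B[2][1] = 2 + -1 = 1) = 1 (attained at k = 2)
  C[0][2] = min over k of (A[0][0] + B[0][2] = 5 + -4 = 1, A[0][1] + B[1][2] = 1 + 7 = 8, A[0][2] + B[2][2] = 2 + 1 = 3) = 1 (attained at k = 0)
  C[1][0] = min over k of (A[1][0] + B[0][0] = -1 + 8 = 7, A[1][1] + B[1][0] = -3 + 7 = 4, A[1][2] + B[2][0] = 6 + 7 = 13) = 4 (attained at k = 1)
  C[1][1] = min over k of (A[1][0] + B[0][1] = -1 + 8 = 7, A[1][1] + B[1][1] = -3 + 8 = 5, A[1][2] + B[2][1] = 6 + -1 = 5) = 5 (attained at k = 1)
  C[1][2] = min over k of (A[1][0] + B[0][2] = -1 + -4 = -5, A[1][1] + B[1][2] = -3 + 7 = 4, A[1][2] + B[2][2] = 6 + 1 = 7) = -5 (attained at k = 0)
  C[2][0] = min over k of (A[2][0] + B[0][0] = -5 + 8 = 3, A[2][1] + B[1][0] = -2 + 7 = 5, A[2][2] + B[2][0] = 3 + 7 = 10) = 3 (attained at k = 0)
  C[2][1] = min over k of (A[2][0] + B[0][1] = -5 + 8 = 3, A[2][1] + B[1][1] = -2 + 8 = 6, A[2][2] + B[2][1] = 3 + -1 = 2) = 2 (attained at k = 2)
  C[2][2] = min over k of (A[2][0] + B[0][2] = -5 + -4 = -9, A[2][1] + B[1][2] = -2 + 7 = 5, A[2][2] + B[2][2] = 3 + 1 = 4) = -9 (attained at k = 0)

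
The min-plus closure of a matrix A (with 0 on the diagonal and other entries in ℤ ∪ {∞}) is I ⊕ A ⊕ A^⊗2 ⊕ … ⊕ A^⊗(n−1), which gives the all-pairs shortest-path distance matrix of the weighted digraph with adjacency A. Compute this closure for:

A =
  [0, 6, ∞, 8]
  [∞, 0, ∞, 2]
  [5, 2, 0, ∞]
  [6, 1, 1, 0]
Closure =
  [0, 6, 9, 8]
  [8, 0, 3, 2]
  [5, 2, 0, 4]
  [6, 1, 1, 0]

This is the Floyd-Warshall all-pairs shortest-path computation. For each intermediate vertex k = 0, 1, …, 3, update dist[i][j] ← min(dist[i][j], dist[i][k] + dist[k][j]). The final matrix gives, for each (i, j), the minimum total weight of any directed path from i to j (possibly empty when i = j).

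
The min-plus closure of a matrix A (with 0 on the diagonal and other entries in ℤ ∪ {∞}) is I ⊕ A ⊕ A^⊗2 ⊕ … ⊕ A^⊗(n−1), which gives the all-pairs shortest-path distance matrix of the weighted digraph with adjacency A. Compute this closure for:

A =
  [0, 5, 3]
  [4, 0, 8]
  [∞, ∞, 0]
Closure =
  [0, 5, 3]
  [4, 0, 7]
  [∞, ∞, 0]

This is the Floyd-Warshall all-pairs shortest-path computation. For each intermediate vertex k = 0, 1, …, 2, update dist[i][j] ← min(dist[i][j], dist[i][k] + dist[k][j]). The final matrix gives, for each (i, j), the minimum total weight of any directed path from i to j (possibly empty when i = j).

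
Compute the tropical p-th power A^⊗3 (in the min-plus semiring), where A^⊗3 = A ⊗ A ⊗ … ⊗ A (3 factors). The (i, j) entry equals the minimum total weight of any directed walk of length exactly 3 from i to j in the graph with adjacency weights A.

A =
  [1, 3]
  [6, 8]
A^⊗3 =
  [3, 5]
  [8, 10]

Each entry (A^⊗3)_ij equals the minimum over all length-3 walks i = v_0 → v_1 → … → v_3 = j of Σ_t A[v_t][v_{t+1}]. For example, for (i, j) = (0, 1) we minimise over 4 possible intermediate vertex sequences; the minimum is 5, attained along the walk 0 → 0 → 0 → 1.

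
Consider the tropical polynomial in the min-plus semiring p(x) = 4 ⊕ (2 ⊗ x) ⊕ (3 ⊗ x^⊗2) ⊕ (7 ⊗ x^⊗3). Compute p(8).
p(8) = 4

A tropical monomial a ⊗ x^⊗i evaluates to a + i · x. Evaluating each term at x = 8:
  Term 0 contributes 4 + 0 · 8 = 4
  Term 1 contributes 2 + 1 · 8 = 10
  Term 2 contributes 3 + 2 · 8 = 19
  Term 3 contributes 7 + 3 · 8 = 31
p(8) = ⊕ of these = min[4, 10, 19, 31] = 4.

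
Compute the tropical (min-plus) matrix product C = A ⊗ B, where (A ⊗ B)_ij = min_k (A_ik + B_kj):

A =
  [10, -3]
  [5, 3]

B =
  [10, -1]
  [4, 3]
A ⊗ B =
  [1, 0]
  [7, 4]

Apply the min-plus product entry-by-entry:
  C[0][0] = min over k of (A[0][0] + B[0][0] = 10 + 10 = 20, A[0][1] + B[1][0] = -3 + 4 = 1) = 1 (attained at k = 1)
  C[0][1] = min over k of (A[0][0] + B[0][1] = 10 + -1 = 9, A[0][1] + B[1][1] = -3 + 3 = 0) = 0 (attained at k = 1)
  C[1][0] = min over k of (A[1][0] + B[0][0] = 5 + 10 = 15, A[1][1] + B[1][0] = 3 + 4 = 7) = 7 (attained at k = 1)
  C[1][1] = min over k of (A[1][0] + B[0][1] = 5 + -1 = 4, A[1][1] + B[1][1] = 3 + 3 = 6) = 4 (attained at k = 0)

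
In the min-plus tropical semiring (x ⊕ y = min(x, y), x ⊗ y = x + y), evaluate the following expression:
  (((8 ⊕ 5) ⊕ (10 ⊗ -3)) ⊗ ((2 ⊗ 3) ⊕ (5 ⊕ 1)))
(((8 ⊕ 5) ⊕ (10 ⊗ -3)) ⊗ ((2 ⊗ 3) ⊕ (5 ⊕ 1))) = 6

Expand innermost to outermost. Recall ⊕ takes the minimum of its arguments and ⊗ takes their sum. Working out the expression (((8 ⊕ 5) ⊕ (10 ⊗ -3)) ⊗ ((2 ⊗ 3) ⊕ (5 ⊕ 1))) gives 6.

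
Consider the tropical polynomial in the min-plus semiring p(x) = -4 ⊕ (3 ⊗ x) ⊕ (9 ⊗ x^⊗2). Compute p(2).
p(2) = -4

A tropical monomial a ⊗ x^⊗i evaluates to a + i · x. Evaluating each term at x = 2:
  Term 0 contributes -4 + 0 · 2 = -4
  Term 1 contributes 3 + 1 · 2 = 5
  Term 2 contributes 9 + 2 · 2 = 13
p(2) = ⊕ of these = min[-4, 5, 13] = -4.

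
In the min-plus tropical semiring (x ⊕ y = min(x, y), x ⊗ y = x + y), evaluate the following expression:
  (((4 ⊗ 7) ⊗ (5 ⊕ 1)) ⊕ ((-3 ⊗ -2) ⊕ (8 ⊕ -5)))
(((4 ⊗ 7) ⊗ (5 ⊕ 1)) ⊕ ((-3 ⊗ -2) ⊕ (8 ⊕ -5))) = -5

Expand innermost to outermost. Recall ⊕ takes the minimum of its arguments and ⊗ takes their sum. Working out the expression (((4 ⊗ 7) ⊗ (5 ⊕ 1)) ⊕ ((-3 ⊗ -2) ⊕ (8 ⊕ -5))) gives -5.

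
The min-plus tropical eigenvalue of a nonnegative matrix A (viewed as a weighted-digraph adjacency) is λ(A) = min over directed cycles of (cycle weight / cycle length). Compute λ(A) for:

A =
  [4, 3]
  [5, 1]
λ(A) = 1

Enumerate directed cycles and compute their means (weight / length). Sample:
  cycle 0 → 0: weight = 4, length = 1, mean = 4/1 ≈ 4.000
  cycle 1 → 1: weight = 1, length = 1, mean = 1/1 ≈ 1.000
  cycle 0 → 1 → 0: weight = 8, length = 2, mean = 8/2 ≈ 4.000
  cycle 1 → 0 → 1: weight = 8, length = 2, mean = 8/2 ≈ 4.000
Minimum mean = 1.000, attained e.g. along the cycle 1 → 1 with weight 1 and length 1. So λ(A) = 1/1 = 1.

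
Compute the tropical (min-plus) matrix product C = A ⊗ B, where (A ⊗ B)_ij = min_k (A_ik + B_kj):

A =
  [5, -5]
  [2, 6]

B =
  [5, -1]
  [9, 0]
A ⊗ B =
  [4, -5]
  [7, 1]

Apply the min-plus product entry-by-entry:
  C[0][0] = min over k of (A[0][0] + B[0][0] = 5 + 5 = 10, A[0][1] + B[1][0] = -5 + 9 = 4) = 4 (attained at k = 1)
  C[0][1] = min over k of (A[0][0] + B[0][1] = 5 + -1 = 4, A[0][1] + B[1][1] = -5 + 0 = -5) = -5 (attained at k = 1)
  C[1][0] = min over k of (A[1][0] + B[0][0] = 2 + 5 = 7, A[1][1] + B[1][0] = 6 + 9 = 15) = 7 (attained at k = 0)
  C[1][1] = min over k of (A[1][0] + B[0][1] = 2 + -1 = 1, A[1][1] + B[1][1] = 6 + 0 = 6) = 1 (attained at k = 0)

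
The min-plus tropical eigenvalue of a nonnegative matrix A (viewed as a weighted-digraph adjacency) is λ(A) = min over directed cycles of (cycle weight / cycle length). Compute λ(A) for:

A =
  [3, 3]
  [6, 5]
λ(A) = 3

Enumerate directed cycles and compute their means (weight / length). Sample:
  cycle 0 → 0: weight = 3, length = 1, mean = 3/1 ≈ 3.000
  cycle 1 → 1: weight = 5, length = 1, mean = 5/1 ≈ 5.000
  cycle 0 → 1 → 0: weight = 9, length = 2, mean = 9/2 ≈ 4.500
  cycle 1 → 0 → 1: weight = 9, length = 2, mean = 9/2 ≈ 4.500
Minimum mean = 3.000, attained e.g. along the cycle 0 → 0 with weight 3 and length 1. So λ(A) = 3/1 = 3.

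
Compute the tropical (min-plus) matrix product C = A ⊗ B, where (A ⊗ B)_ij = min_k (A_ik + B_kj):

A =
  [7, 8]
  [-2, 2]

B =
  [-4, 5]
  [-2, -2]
A ⊗ B =
  [3, 6]
  [-6, 0]

Apply the min-plus product entry-by-entry:
  C[0][0] = min over k of (A[0][0] + B[0][0] = 7 + -4 = 3, A[0][1] + B[1][0] = 8 + -2 = 6) = 3 (attained at k = 0)
  C[0][1] = min over k of (A[0][0] + B[0][1] = 7 + 5 = 12, A[0][1] + B[1][1] = 8 + -2 = 6) = 6 (attained at k = 1)
  C[1][0] = min over k of (A[1][0] + B[0][0] = -2 + -4 = -6, A[1][1] + B[1][0] = 2 + -2 = 0) = -6 (attained at k = 0)
  C[1][1] = min over k of (A[1][0] + B[0][1] = -2 + 5 = 3, A[1][1] + B[1][1] = 2 + -2 = 0) = 0 (attained at k = 1)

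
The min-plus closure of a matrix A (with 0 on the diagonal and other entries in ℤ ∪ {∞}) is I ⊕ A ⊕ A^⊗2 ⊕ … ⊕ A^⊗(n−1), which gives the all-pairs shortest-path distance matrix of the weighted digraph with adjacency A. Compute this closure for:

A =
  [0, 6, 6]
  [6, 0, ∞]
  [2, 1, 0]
Closure =
  [0, 6, 6]
  [6, 0, 12]
  [2, 1, 0]

This is the Floyd-Warshall all-pairs shortest-path computation. For each intermediate vertex k = 0, 1, …, 2, update dist[i][j] ← min(dist[i][j], dist[i][k] + dist[k][j]). The final matrix gives, for each (i, j), the minimum total weight of any directed path from i to j (possibly empty when i = j).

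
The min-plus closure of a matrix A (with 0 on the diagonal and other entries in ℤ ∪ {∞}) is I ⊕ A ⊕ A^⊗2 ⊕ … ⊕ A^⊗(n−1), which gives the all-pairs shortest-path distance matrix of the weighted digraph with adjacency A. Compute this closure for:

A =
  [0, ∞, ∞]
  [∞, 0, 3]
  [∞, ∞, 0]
Closure =
  [0, ∞, ∞]
  [∞, 0, 3]
  [∞, ∞, 0]

This is the Floyd-Warshall all-pairs shortest-path computation. For each intermediate vertex k = 0, 1, …, 2, update dist[i][j] ← min(dist[i][j], dist[i][k] + dist[k][j]). The final matrix gives, for each (i, j), the minimum total weight of any directed path from i to j (possibly empty when i = j).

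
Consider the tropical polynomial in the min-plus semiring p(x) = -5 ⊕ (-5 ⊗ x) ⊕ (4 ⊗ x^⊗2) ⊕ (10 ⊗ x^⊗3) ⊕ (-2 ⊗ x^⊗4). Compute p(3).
p(3) = -5

A tropical monomial a ⊗ x^⊗i evaluates to a + i · x. Evaluating each term at x = 3:
  Term 0 contributes -5 + 0 · 3 = -5
  Term 1 contributes -5 + 1 · 3 = -2
  Term 2 contributes 4 + 2 · 3 = 10
  Term 3 contributes 10 + 3 · 3 = 19
  Term 4 contributes -2 + 4 · 3 = 10
p(3) = ⊕ of these = min[-5, -2, 10, 19, 10] = -5.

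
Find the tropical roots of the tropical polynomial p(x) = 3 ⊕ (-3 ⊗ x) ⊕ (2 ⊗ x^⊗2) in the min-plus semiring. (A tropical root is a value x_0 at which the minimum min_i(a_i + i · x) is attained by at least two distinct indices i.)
Roots: {-5, 6}

Each tropical root is a break point of the lower envelope of the lines y = a_i + i · x (there are 3 lines, with slopes 0, 1, ..., 2). Only the lines that attain the minimum somewhere contribute to roots; other lines are dominated. Here the surviving (envelope) indices are i = 2, i = 1, i = 0.
Intersections between consecutive envelope lines give the roots: for adjacent envelope indices i < j the intersection is x = (a_i − a_j) / (j − i). Reading off the sorted break points: {-5, 6}.
Verification: at each break x_0, at least two indices attain the minimum of min_i(a_i + i · x_0).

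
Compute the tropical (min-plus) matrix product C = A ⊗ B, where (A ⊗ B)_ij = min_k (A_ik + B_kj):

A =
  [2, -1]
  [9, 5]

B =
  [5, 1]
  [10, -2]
A ⊗ B =
  [7, -3]
  [14, 3]

Apply the min-plus product entry-by-entry:
  C[0][0] = min over k of (A[0][0] + B[0][0] = 2 + 5 = 7, A[0][1] + B[1][0] = -1 + 10 = 9) = 7 (attained at k = 0)
  C[0][1] = min over k of (A[0][0] + B[0][1] = 2 + 1 = 3, A[0][1] + B[1][1] = -1 + -2 = -3) = -3 (attained at k = 1)
  C[1][0] = min over k of (A[1][0] + B[0][0] = 9 + 5 = 14, A[1][1] + B[1][0] = 5 + 10 = 15) = 14 (attained at k = 0)
  C[1][1] = min over k of (A[1][0] + B[0][1] = 9 + 1 = 10, A[1][1] + B[1][1] = 5 + -2 = 3) = 3 (attained at k = 1)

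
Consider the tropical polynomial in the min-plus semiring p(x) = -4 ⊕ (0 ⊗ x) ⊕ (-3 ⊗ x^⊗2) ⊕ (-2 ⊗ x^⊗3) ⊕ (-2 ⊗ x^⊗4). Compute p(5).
p(5) = -4

A tropical monomial a ⊗ x^⊗i evaluates to a + i · x. Evaluating each term at x = 5:
  Term 0 contributes -4 + 0 · 5 = -4
  Term 1 contributes 0 + 1 · 5 = 5
  Term 2 contributes -3 + 2 · 5 = 7
  Term 3 contributes -2 + 3 · 5 = 13
  Term 4 contributes -2 + 4 · 5 = 18
p(5) = ⊕ of these = min[-4, 5, 7, 13, 18] = -4.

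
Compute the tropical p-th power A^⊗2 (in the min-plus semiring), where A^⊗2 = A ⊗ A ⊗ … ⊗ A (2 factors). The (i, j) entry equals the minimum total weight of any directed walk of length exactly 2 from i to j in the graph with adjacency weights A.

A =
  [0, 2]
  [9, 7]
A^⊗2 =
  [0, 2]
  [9, 11]

Each entry (A^⊗2)_ij equals the minimum over all length-2 walks i = v_0 → v_1 → … → v_2 = j of Σ_t A[v_t][v_{t+1}]. For example, for (i, j) = (0, 1) we minimise over 2 possible intermediate vertex sequences; the minimum is 2, attained along the walk 0 → 0 → 1.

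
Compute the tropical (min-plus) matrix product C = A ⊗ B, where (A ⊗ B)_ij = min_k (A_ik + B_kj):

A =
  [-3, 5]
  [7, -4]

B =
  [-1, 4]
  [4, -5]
A ⊗ B =
  [-4, 0]
  [0, -9]

Apply the min-plus product entry-by-entry:
  C[0][0] = min over k of (A[0][0] + B[0][0] = -3 + -1 = -4, A[0][1] + B[1][0] = 5 + 4 = 9) = -4 (attained at k = 0)
  C[0][1] = min over k of (A[0][0] + B[0][1] = -3 + 4 = 1, A[0][1] + B[1][1] = 5 + -5 = 0) = 0 (attained at k = 1)
  C[1][0] = min over k of (A[1][0] + B[0][0] = 7 + -1 = 6, A[1][1] + B[1][0] = -4 + 4 = 0) = 0 (attained at k = 1)
  C[1][1] = min over k of (A[1][0] + B[0][1] = 7 + 4 = 11, A[1][1] + B[1][1] = -4 + -5 = -9) = -9 (attained at k = 1)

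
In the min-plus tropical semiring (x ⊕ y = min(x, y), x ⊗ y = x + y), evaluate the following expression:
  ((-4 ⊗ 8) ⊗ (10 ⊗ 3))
((-4 ⊗ 8) ⊗ (10 ⊗ 3)) = 17

Expand innermost to outermost. Recall ⊕ takes the minimum of its arguments and ⊗ takes their sum. Working out the expression ((-4 ⊗ 8) ⊗ (10 ⊗ 3)) gives 17.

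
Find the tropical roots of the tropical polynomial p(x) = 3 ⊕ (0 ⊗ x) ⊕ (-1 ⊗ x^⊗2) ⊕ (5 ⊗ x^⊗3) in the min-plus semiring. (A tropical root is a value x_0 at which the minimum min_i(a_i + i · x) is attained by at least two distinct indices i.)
Roots: {-6, 1, 3}

Each tropical root is a break point of the lower envelope of the lines y = a_i + i · x (there are 4 lines, with slopes 0, 1, ..., 3). Only the lines that attain the minimum somewhere contribute to roots; other lines are dominated. Here the surviving (envelope) indices are i = 3, i = 2, i = 1, i = 0.
Intersections between consecutive envelope lines give the roots: for adjacent envelope indices i < j the intersection is x = (a_i − a_j) / (j − i). Reading off the sorted break points: {-6, 1, 3}.
Verification: at each break x_0, at least two indices attain the minimum of min_i(a_i + i · x_0).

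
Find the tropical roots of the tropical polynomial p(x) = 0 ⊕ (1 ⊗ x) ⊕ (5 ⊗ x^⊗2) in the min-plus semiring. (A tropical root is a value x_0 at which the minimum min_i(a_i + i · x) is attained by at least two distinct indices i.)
Roots: {-4, -1}

Each tropical root is a break point of the lower envelope of the lines y = a_i + i · x (there are 3 lines, with slopes 0, 1, ..., 2). Only the lines that attain the minimum somewhere contribute to roots; other lines are dominated. Here the surviving (envelope) indices are i = 2, i = 1, i = 0.
Intersections between consecutive envelope lines give the roots: for adjacent envelope indices i < j the intersection is x = (a_i − a_j) / (j − i). Reading off the sorted break points: {-4, -1}.
Verification: at each break x_0, at least two indices attain the minimum of min_i(a_i + i · x_0).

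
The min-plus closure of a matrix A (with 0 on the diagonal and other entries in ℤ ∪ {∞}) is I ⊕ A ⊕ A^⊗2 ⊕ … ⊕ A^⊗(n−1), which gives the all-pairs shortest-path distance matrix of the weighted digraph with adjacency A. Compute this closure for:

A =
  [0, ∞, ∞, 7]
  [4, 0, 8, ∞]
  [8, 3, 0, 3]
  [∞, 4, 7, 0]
Closure =
  [0, 11, 14, 7]
  [4, 0, 8, 11]
  [7, 3, 0, 3]
  [8, 4, 7, 0]

This is the Floyd-Warshall all-pairs shortest-path computation. For each intermediate vertex k = 0, 1, …, 3, update dist[i][j] ← min(dist[i][j], dist[i][k] + dist[k][j]). The final matrix gives, for each (i, j), the minimum total weight of any directed path from i to j (possibly empty when i = j).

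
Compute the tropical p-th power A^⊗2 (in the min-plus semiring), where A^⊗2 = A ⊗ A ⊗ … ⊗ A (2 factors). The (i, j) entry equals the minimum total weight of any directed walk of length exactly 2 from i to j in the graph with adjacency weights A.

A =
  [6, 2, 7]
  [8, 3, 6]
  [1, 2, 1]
A^⊗2 =
  [8, 5, 8]
  [7, 6, 7]
  [2, 3, 2]

Each entry (A^⊗2)_ij equals the minimum over all length-2 walks i = v_0 → v_1 → … → v_2 = j of Σ_t A[v_t][v_{t+1}]. For example, for (i, j) = (0, 2) we minimise over 3 possible intermediate vertex sequences; the minimum is 8, attained along the walk 0 → 1 → 2.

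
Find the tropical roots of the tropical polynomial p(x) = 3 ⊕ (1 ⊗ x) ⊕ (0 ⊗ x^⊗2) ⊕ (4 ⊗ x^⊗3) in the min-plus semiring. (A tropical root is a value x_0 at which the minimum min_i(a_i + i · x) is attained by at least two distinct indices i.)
Roots: {-4, 1, 2}

Each tropical root is a break point of the lower envelope of the lines y = a_i + i · x (there are 4 lines, with slopes 0, 1, ..., 3). Only the lines that attain the minimum somewhere contribute to roots; other lines are dominated. Here the surviving (envelope) indices are i = 3, i = 2, i = 1, i = 0.
Intersections between consecutive envelope lines give the roots: for adjacent envelope indices i < j the intersection is x = (a_i − a_j) / (j − i). Reading off the sorted break points: {-4, 1, 2}.
Verification: at each break x_0, at least two indices attain the minimum of min_i(a_i + i · x_0).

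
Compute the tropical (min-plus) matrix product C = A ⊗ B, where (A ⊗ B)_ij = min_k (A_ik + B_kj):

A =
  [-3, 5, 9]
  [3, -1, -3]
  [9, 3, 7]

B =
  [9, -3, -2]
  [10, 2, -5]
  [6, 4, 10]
A ⊗ B =
  [6, -6, -5]
  [3, 0, -6]
  [13, 5, -2]

Apply the min-plus product entry-by-entry:
  C[0][0] = min over k of (A[0][0] + B[0][0] = -3 + 9 = 6, A[0][1] + B[1][0] = 5 + 10 = 15, A[0][2] + B[2][0] = 9 + 6 = 15) = 6 (attained at k = 0)
  C[0][1] = min over k of (A[0][0] + B[0][1] = -3 + -3 = -6, A[0][1] + B[1][1] = 5 + 2 = 7, A[0][2] + B[2][1] = 9 + 4 = 13) = -6 (attained at k = 0)
  C[0][2] = min over k of (A[0][0] + B[0][2] = -3 + -2 = -5, A[0][1] + B[1][2] = 5 + -5 = 0, A[0][2] + B[2][2] = 9 + 10 = 19) = -5 (attained at k = 0)
  C[1][0] = min over k of (A[1][0] + B[0][0] = 3 + 9 = 12, A[1][1] + B[1][0] = -1 + 10 = 9, A[1][2] + B[2][0] = -3 + 6 = 3) = 3 (attained at k = 2)
  C[1][1] = min over k of (A[1][0] + B[0][1] = 3 + -3 = 0, A[1][1] + B[1][1] = -1 + 2 = 1, A[1][2] + B[2][1] = -3 + 4 = 1) = 0 (attained at k = 0)
  C[1][2] = min over k of (A[1][0] + B[0][2] = 3 + -2 = 1, A[1][1] + B[1][2] = -1 + -5 = -6, A[1][2] + B[2][2] = -3 + 10 = 7) = -6 (attained at k = 1)
  C[2][0] = min over k of (A[2][0] + B[0][0] = 9 + 9 = 18, A[2][1] + B[1][0] = 3 + 10 = 13, A[2][2] + B[2][0] = 7 + 6 = 13) = 13 (attained at k = 1)
  C[2][1] = min over k of (A[2][0] + B[0][1] = 9 + -3 = 6, A[2][1] + B[1][1] = 3 + 2 = 5, A[2][2] + B[2][1] = 7 + 4 = 11) = 5 (attained at k = 1)
  C[2][2] = min over k of (A[2][0] + B[0][2] = 9 + -2 = 7, A[2][1] + B[1][2] = 3 + -5 = -2, A[2][2] + B[2][2] = 7 + 10 = 17) = -2 (attained at k = 1)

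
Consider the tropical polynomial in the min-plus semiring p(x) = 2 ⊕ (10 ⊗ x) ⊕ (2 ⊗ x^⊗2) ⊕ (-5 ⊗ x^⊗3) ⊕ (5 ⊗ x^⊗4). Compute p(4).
p(4) = 2

A tropical monomial a ⊗ x^⊗i evaluates to a + i · x. Evaluating each term at x = 4:
  Term 0 contributes 2 + 0 · 4 = 2
  Term 1 contributes 10 + 1 · 4 = 14
  Term 2 contributes 2 + 2 · 4 = 10
  Term 3 contributes -5 + 3 · 4 = 7
  Term 4 contributes 5 + 4 · 4 = 21
p(4) = ⊕ of these = min[2, 14, 10, 7, 21] = 2.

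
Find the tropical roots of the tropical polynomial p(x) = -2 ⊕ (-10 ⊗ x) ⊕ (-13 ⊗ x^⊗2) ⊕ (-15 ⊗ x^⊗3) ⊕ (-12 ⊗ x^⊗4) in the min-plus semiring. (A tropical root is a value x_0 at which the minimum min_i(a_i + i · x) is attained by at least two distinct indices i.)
Roots: {-3, 2, 3, 8}

Each tropical root is a break point of the lower envelope of the lines y = a_i + i · x (there are 5 lines, with slopes 0, 1, ..., 4). Only the lines that attain the minimum somewhere contribute to roots; other lines are dominated. Here the surviving (envelope) indices are i = 4, i = 3, i = 2, i = 1, i = 0.
Intersections between consecutive envelope lines give the roots: for adjacent envelope indices i < j the intersection is x = (a_i − a_j) / (j − i). Reading off the sorted break points: {-3, 2, 3, 8}.
Verification: at each break x_0, at least two indices attain the minimum of min_i(a_i + i · x_0).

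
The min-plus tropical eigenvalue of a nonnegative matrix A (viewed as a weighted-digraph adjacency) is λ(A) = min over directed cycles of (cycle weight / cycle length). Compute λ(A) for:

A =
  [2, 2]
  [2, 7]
λ(A) = 2

Enumerate directed cycles and compute their means (weight / length). Sample:
  cycle 0 → 0: weight = 2, length = 1, mean = 2/1 ≈ 2.000
  cycle 1 → 1: weight = 7, length = 1, mean = 7/1 ≈ 7.000
  cycle 0 → 1 → 0: weight = 4, length = 2, mean = 4/2 ≈ 2.000
  cycle 1 → 0 → 1: weight = 4, length = 2, mean = 4/2 ≈ 2.000
Minimum mean = 2.000, attained e.g. along the cycle 0 → 0 with weight 2 and length 1. So λ(A) = 2/1 = 2.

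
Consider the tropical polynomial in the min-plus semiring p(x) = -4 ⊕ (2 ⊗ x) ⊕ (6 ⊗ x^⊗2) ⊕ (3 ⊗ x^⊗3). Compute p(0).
p(0) = -4

A tropical monomial a ⊗ x^⊗i evaluates to a + i · x. Evaluating each term at x = 0:
  Term 0 contributes -4 + 0 · 0 = -4
  Term 1 contributes 2 + 1 · 0 = 2
  Term 2 contributes 6 + 2 · 0 = 6
  Term 3 contributes 3 + 3 · 0 = 3
p(0) = ⊕ of these = min[-4, 2, 6, 3] = -4.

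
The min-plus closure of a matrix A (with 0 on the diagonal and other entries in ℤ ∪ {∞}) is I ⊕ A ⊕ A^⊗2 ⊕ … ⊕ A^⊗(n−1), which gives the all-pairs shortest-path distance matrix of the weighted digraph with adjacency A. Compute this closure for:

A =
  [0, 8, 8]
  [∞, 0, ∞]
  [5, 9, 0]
Closure =
  [0, 8, 8]
  [∞, 0, ∞]
  [5, 9, 0]

This is the Floyd-Warshall all-pairs shortest-path computation. For each intermediate vertex k = 0, 1, …, 2, update dist[i][j] ← min(dist[i][j], dist[i][k] + dist[k][j]). The final matrix gives, for each (i, j), the minimum total weight of any directed path from i to j (possibly empty when i = j).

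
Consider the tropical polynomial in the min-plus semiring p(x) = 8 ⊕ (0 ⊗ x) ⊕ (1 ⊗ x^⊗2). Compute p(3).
p(3) = 3

A tropical monomial a ⊗ x^⊗i evaluates to a + i · x. Evaluating each term at x = 3:
  Term 0 contributes 8 + 0 · 3 = 8
  Term 1 contributes 0 + 1 · 3 = 3
  Term 2 contributes 1 + 2 · 3 = 7
p(3) = ⊕ of these = min[8, 3, 7] = 3.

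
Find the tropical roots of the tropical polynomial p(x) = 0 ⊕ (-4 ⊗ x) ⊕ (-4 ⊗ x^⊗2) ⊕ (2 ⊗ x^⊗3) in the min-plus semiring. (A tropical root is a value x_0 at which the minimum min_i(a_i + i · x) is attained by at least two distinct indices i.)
Roots: {-6, 0, 4}

Each tropical root is a break point of the lower envelope of the lines y = a_i + i · x (there are 4 lines, with slopes 0, 1, ..., 3). Only the lines that attain the minimum somewhere contribute to roots; other lines are dominated. Here the surviving (envelope) indices are i = 3, i = 2, i = 1, i = 0.
Intersections between consecutive envelope lines give the roots: for adjacent envelope indices i < j the intersection is x = (a_i − a_j) / (j − i). Reading off the sorted break points: {-6, 0, 4}.
Verification: at each break x_0, at least two indices attain the minimum of min_i(a_i + i · x_0).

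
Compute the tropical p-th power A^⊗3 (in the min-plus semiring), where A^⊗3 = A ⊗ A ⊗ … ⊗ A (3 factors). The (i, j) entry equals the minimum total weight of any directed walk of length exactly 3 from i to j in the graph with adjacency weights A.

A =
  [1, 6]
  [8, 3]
A^⊗3 =
  [3, 8]
  [10, 9]

Each entry (A^⊗3)_ij equals the minimum over all length-3 walks i = v_0 → v_1 → … → v_3 = j of Σ_t A[v_t][v_{t+1}]. For example, for (i, j) = (0, 1) we minimise over 4 possible intermediate vertex sequences; the minimum is 8, attained along the walk 0 → 0 → 0 → 1.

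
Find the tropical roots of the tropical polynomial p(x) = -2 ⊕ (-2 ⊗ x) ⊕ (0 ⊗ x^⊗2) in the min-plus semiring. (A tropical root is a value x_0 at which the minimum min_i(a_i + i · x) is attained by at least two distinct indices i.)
Roots: {-2, 0}

Each tropical root is a break point of the lower envelope of the lines y = a_i + i · x (there are 3 lines, with slopes 0, 1, ..., 2). Only the lines that attain the minimum somewhere contribute to roots; other lines are dominated. Here the surviving (envelope) indices are i = 2, i = 1, i = 0.
Intersections between consecutive envelope lines give the roots: for adjacent envelope indices i < j the intersection is x = (a_i − a_j) / (j − i). Reading off the sorted break points: {-2, 0}.
Verification: at each break x_0, at least two indices attain the minimum of min_i(a_i + i · x_0).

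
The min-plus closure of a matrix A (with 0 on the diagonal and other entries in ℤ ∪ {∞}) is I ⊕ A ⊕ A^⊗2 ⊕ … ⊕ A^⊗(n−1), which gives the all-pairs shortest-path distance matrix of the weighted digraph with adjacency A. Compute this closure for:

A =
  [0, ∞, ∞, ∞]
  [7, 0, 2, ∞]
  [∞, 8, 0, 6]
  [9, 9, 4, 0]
Closure =
  [0, ∞, ∞, ∞]
  [7, 0, 2, 8]
  [15, 8, 0, 6]
  [9, 9, 4, 0]

This is the Floyd-Warshall all-pairs shortest-path computation. For each intermediate vertex k = 0, 1, …, 3, update dist[i][j] ← min(dist[i][j], dist[i][k] + dist[k][j]). The final matrix gives, for each (i, j), the minimum total weight of any directed path from i to j (possibly empty when i = j).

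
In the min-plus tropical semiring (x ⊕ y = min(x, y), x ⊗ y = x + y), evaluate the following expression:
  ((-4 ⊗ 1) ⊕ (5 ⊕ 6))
((-4 ⊗ 1) ⊕ (5 ⊕ 6)) = -3

Expand innermost to outermost. Recall ⊕ takes the minimum of its arguments and ⊗ takes their sum. Working out the expression ((-4 ⊗ 1) ⊕ (5 ⊕ 6)) gives -3.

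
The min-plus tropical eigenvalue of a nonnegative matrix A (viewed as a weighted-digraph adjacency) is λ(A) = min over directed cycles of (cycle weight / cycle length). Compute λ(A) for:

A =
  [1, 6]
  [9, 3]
λ(A) = 1

Enumerate directed cycles and compute their means (weight / length). Sample:
  cycle 0 → 0: weight = 1, length = 1, mean = 1/1 ≈ 1.000
  cycle 1 → 1: weight = 3, length = 1, mean = 3/1 ≈ 3.000
  cycle 0 → 1 → 0: weight = 15, length = 2, mean = 15/2 ≈ 7.500
  cycle 1 → 0 → 1: weight = 15, length = 2, mean = 15/2 ≈ 7.500
Minimum mean = 1.000, attained e.g. along the cycle 0 → 0 with weight 1 and length 1. So λ(A) = 1/1 = 1.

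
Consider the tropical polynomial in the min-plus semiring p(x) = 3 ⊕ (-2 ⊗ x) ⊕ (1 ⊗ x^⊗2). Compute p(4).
p(4) = 2

A tropical monomial a ⊗ x^⊗i evaluates to a + i · x. Evaluating each term at x = 4:
  Term 0 contributes 3 + 0 · 4 = 3
  Term 1 contributes -2 + 1 · 4 = 2
  Term 2 contributes 1 + 2 · 4 = 9
p(4) = ⊕ of these = min[3, 2, 9] = 2.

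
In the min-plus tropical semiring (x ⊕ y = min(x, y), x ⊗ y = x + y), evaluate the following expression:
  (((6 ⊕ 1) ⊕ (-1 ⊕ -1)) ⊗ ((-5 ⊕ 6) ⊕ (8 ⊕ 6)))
(((6 ⊕ 1) ⊕ (-1 ⊕ -1)) ⊗ ((-5 ⊕ 6) ⊕ (8 ⊕ 6))) = -6

Expand innermost to outermost. Recall ⊕ takes the minimum of its arguments and ⊗ takes their sum. Working out the expression (((6 ⊕ 1) ⊕ (-1 ⊕ -1)) ⊗ ((-5 ⊕ 6) ⊕ (8 ⊕ 6))) gives -6.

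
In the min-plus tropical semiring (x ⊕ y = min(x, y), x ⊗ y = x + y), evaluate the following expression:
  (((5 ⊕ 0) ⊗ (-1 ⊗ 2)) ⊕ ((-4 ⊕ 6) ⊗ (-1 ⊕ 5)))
(((5 ⊕ 0) ⊗ (-1 ⊗ 2)) ⊕ ((-4 ⊕ 6) ⊗ (-1 ⊕ 5))) = -5

Expand innermost to outermost. Recall ⊕ takes the minimum of its arguments and ⊗ takes their sum. Working out the expression (((5 ⊕ 0) ⊗ (-1 ⊗ 2)) ⊕ ((-4 ⊕ 6) ⊗ (-1 ⊕ 5))) gives -5.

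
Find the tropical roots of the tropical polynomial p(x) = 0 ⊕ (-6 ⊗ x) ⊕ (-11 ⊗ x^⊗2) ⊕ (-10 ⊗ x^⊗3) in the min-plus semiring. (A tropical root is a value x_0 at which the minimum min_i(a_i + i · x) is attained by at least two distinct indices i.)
Roots: {-1, 5, 6}

Each tropical root is a break point of the lower envelope of the lines y = a_i + i · x (there are 4 lines, with slopes 0, 1, ..., 3). Only the lines that attain the minimum somewhere contribute to roots; other lines are dominated. Here the surviving (envelope) indices are i = 3, i = 2, i = 1, i = 0.
Intersections between consecutive envelope lines give the roots: for adjacent envelope indices i < j the intersection is x = (a_i − a_j) / (j − i). Reading off the sorted break points: {-1, 5, 6}.
Verification: at each break x_0, at least two indices attain the minimum of min_i(a_i + i · x_0).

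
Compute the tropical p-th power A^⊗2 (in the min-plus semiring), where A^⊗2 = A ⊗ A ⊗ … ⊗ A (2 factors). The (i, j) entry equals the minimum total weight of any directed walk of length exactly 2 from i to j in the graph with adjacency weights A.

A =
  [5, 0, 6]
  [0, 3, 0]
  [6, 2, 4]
A^⊗2 =
  [0, 3, 0]
  [3, 0, 3]
  [2, 5, 2]

Each entry (A^⊗2)_ij equals the minimum over all length-2 walks i = v_0 → v_1 → … → v_2 = j of Σ_t A[v_t][v_{t+1}]. For example, for (i, j) = (0, 2) we minimise over 3 possible intermediate vertex sequences; the minimum is 0, attained along the walk 0 → 1 → 2.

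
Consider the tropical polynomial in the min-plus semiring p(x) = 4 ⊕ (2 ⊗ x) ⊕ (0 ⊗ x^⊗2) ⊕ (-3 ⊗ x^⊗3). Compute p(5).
p(5) = 4

A tropical monomial a ⊗ x^⊗i evaluates to a + i · x. Evaluating each term at x = 5:
  Term 0 contributes 4 + 0 · 5 = 4
  Term 1 contributes 2 + 1 · 5 = 7
  Term 2 contributes 0 + 2 · 5 = 10
  Term 3 contributes -3 + 3 · 5 = 12
p(5) = ⊕ of these = min[4, 7, 10, 12] = 4.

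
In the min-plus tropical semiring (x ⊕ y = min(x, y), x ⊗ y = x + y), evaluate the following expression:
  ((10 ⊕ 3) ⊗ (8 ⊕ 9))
((10 ⊕ 3) ⊗ (8 ⊕ 9)) = 11

Expand innermost to outermost. Recall ⊕ takes the minimum of its arguments and ⊗ takes their sum. Working out the expression ((10 ⊕ 3) ⊗ (8 ⊕ 9)) gives 11.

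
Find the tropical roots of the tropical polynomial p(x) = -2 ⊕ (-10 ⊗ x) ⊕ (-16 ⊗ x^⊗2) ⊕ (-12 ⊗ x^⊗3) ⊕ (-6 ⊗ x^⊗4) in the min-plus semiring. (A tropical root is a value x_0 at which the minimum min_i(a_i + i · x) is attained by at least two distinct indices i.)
Roots: {-6, -4, 6, 8}

Each tropical root is a break point of the lower envelope of the lines y = a_i + i · x (there are 5 lines, with slopes 0, 1, ..., 4). Only the lines that attain the minimum somewhere contribute to roots; other lines are dominated. Here the surviving (envelope) indices are i = 4, i = 3, i = 2, i = 1, i = 0.
Intersections between consecutive envelope lines give the roots: for adjacent envelope indices i < j the intersection is x = (a_i − a_j) / (j − i). Reading off the sorted break points: {-6, -4, 6, 8}.
Verification: at each break x_0, at least two indices attain the minimum of min_i(a_i + i · x_0).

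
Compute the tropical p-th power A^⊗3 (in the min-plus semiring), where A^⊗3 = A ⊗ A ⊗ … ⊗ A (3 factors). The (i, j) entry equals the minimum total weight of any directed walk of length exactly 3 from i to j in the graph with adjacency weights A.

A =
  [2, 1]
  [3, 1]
A^⊗3 =
  [5, 3]
  [5, 3]

Each entry (A^⊗3)_ij equals the minimum over all length-3 walks i = v_0 → v_1 → … → v_3 = j of Σ_t A[v_t][v_{t+1}]. For example, for (i, j) = (0, 1) we minimise over 4 possible intermediate vertex sequences; the minimum is 3, attained along the walk 0 → 1 → 1 → 1.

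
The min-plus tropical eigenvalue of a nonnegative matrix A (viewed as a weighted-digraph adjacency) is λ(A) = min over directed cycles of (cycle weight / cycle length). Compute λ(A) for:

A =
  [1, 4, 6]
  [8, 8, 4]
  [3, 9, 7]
λ(A) = 1

Enumerate directed cycles and compute their means (weight / length). Sample:
  cycle 0 → 0: weight = 1, length = 1, mean = 1/1 ≈ 1.000
  cycle 1 → 1: weight = 8, length = 1, mean = 8/1 ≈ 8.000
  cycle 2 → 2: weight = 7, length = 1, mean = 7/1 ≈ 7.000
  cycle 0 → 1 → 0: weight = 12, length = 2, mean = 12/2 ≈ 6.000
  cycle 0 → 2 → 0: weight = 9, length = 2, mean = 9/2 ≈ 4.500
  cycle 1 → 0 → 1: weight = 12, length = 2, mean = 12/2 ≈ 6.000
Minimum mean = 1.000, attained e.g. along the cycle 0 → 0 with weight 1 and length 1. So λ(A) = 1/1 = 1.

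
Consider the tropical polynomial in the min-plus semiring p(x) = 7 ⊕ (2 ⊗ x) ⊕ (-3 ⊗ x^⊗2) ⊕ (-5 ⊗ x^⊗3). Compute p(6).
p(6) = 7

A tropical monomial a ⊗ x^⊗i evaluates to a + i · x. Evaluating each term at x = 6:
  Term 0 contributes 7 + 0 · 6 = 7
  Term 1 contributes 2 + 1 · 6 = 8
  Term 2 contributes -3 + 2 · 6 = 9
  Term 3 contributes -5 + 3 · 6 = 13
p(6) = ⊕ of these = min[7, 8, 9, 13] = 7.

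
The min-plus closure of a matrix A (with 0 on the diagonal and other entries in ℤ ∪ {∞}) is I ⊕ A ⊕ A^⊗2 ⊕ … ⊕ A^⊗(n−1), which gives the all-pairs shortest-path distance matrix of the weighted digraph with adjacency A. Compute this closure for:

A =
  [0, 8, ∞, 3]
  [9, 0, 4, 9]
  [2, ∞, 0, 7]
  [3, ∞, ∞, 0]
Closure =
  [0, 8, 12, 3]
  [6, 0, 4, 9]
  [2, 10, 0, 5]
  [3, 11, 15, 0]

This is the Floyd-Warshall all-pairs shortest-path computation. For each intermediate vertex k = 0, 1, …, 3, update dist[i][j] ← min(dist[i][j], dist[i][k] + dist[k][j]). The final matrix gives, for each (i, j), the minimum total weight of any directed path from i to j (possibly empty when i = j).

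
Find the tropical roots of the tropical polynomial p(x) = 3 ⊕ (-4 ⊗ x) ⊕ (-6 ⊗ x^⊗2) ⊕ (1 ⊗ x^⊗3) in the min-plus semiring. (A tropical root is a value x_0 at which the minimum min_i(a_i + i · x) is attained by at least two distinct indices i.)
Roots: {-7, 2, 7}

Each tropical root is a break point of the lower envelope of the lines y = a_i + i · x (there are 4 lines, with slopes 0, 1, ..., 3). Only the lines that attain the minimum somewhere contribute to roots; other lines are dominated. Here the surviving (envelope) indices are i = 3, i = 2, i = 1, i = 0.
Intersections between consecutive envelope lines give the roots: for adjacent envelope indices i < j the intersection is x = (a_i − a_j) / (j − i). Reading off the sorted break points: {-7, 2, 7}.
Verification: at each break x_0, at least two indices attain the minimum of min_i(a_i + i · x_0).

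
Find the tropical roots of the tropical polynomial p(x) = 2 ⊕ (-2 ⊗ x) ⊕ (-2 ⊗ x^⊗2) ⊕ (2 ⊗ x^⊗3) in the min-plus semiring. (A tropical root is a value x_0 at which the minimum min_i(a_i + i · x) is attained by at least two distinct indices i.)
Roots: {-4, 0, 4}

Each tropical root is a break point of the lower envelope of the lines y = a_i + i · x (there are 4 lines, with slopes 0, 1, ..., 3). Only the lines that attain the minimum somewhere contribute to roots; other lines are dominated. Here the surviving (envelope) indices are i = 3, i = 2, i = 1, i = 0.
Intersections between consecutive envelope lines give the roots: for adjacent envelope indices i < j the intersection is x = (a_i − a_j) / (j − i). Reading off the sorted break points: {-4, 0, 4}.
Verification: at each break x_0, at least two indices attain the minimum of min_i(a_i + i · x_0).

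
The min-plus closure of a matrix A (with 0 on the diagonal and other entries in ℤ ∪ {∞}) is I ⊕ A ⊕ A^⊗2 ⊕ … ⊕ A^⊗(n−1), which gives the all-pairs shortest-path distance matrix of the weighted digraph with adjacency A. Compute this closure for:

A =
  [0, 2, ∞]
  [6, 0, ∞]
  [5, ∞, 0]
Closure =
  [0, 2, ∞]
  [6, 0, ∞]
  [5, 7, 0]

This is the Floyd-Warshall all-pairs shortest-path computation. For each intermediate vertex k = 0, 1, …, 2, update dist[i][j] ← min(dist[i][j], dist[i][k] + dist[k][j]). The final matrix gives, for each (i, j), the minimum total weight of any directed path from i to j (possibly empty when i = j).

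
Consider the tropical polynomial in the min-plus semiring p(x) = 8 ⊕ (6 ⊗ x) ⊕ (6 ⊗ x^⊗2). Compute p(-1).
p(-1) = 4

A tropical monomial a ⊗ x^⊗i evaluates to a + i · x. Evaluating each term at x = -1:
  Term 0 contributes 8 + 0 · -1 = 8
  Term 1 contributes 6 + 1 · -1 = 5
  Term 2 contributes 6 + 2 · -1 = 4
p(-1) = ⊕ of these = min[8, 5, 4] = 4.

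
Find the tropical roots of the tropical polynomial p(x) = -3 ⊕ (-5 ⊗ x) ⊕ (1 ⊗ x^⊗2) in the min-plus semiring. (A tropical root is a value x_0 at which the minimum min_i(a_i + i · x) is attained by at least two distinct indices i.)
Roots: {-6, 2}

Each tropical root is a break point of the lower envelope of the lines y = a_i + i · x (there are 3 lines, with slopes 0, 1, ..., 2). Only the lines that attain the minimum somewhere contribute to roots; other lines are dominated. Here the surviving (envelope) indices are i = 2, i = 1, i = 0.
Intersections between consecutive envelope lines give the roots: for adjacent envelope indices i < j the intersection is x = (a_i − a_j) / (j − i). Reading off the sorted break points: {-6, 2}.
Verification: at each break x_0, at least two indices attain the minimum of min_i(a_i + i · x_0).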